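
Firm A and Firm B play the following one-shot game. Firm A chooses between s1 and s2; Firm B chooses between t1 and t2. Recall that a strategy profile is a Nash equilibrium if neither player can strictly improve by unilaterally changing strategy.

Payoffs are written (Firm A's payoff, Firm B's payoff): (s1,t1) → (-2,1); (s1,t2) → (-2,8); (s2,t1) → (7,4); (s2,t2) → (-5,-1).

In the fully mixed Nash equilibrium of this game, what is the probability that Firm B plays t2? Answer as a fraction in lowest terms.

Let c be the probability that Firm B plays t1. In a completely mixed equilibrium, Firm A must be indifferent between s1 and s2.
Firm A's expected payoff from s1 is −2c − 2(1−c); from s2 it is 7c − 5(1−c).
Setting these equal: -2 = 12c − 5, so c = 1/4.
Therefore Firm B plays t2 with probability 1 − 1/4 = 3/4.

3/4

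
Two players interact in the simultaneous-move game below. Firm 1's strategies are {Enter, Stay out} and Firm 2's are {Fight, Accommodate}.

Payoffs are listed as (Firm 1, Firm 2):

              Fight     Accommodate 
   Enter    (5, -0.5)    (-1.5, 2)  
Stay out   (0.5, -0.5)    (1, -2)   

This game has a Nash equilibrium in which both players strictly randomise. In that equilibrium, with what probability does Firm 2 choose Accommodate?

Let c be the probability that Firm 2 plays Fight. In a completely mixed equilibrium, Firm 1 must be indifferent between Enter and Stay out.
Firm 1's expected payoff from Enter is 5c − 1.5(1−c); from Stay out it is 0.5c + (1−c).
Setting these equal: 6.5c − 1.5 = −0.5c + 1, so c = 5/14.
Therefore Firm 2 plays Accommodate with probability 1 − 5/14 = 9/14.

9/14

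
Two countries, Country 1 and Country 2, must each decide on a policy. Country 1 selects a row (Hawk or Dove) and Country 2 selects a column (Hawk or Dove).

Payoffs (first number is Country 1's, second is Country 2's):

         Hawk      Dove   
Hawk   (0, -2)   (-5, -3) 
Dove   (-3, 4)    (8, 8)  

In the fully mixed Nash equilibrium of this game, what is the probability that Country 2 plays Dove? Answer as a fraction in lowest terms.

3/16

Let y be the probability that Country 2 plays Hawk. In a completely mixed equilibrium, Country 1 must be indifferent between Hawk and Dove.
Country 1's expected payoff from Hawk is −5(1−y); from Dove it is −3y + 8(1−y).
Setting these equal: 5y − 5 = −11y + 8, so y = 13/16.
Therefore Country 2 plays Dove with probability 1 − 13/16 = 3/16.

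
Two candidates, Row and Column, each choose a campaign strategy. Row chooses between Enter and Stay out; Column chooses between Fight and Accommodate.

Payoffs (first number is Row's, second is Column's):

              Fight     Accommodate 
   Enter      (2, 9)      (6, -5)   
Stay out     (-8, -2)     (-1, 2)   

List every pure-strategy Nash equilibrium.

(Enter, Fight): Row gets 2 ≥ -8 from Stay out, and Column gets 9 ≥ -5 from Accommodate — Nash equilibrium.
(Enter, Accommodate): Column prefers Fight (9 > -5) — not an equilibrium.
(Stay out, Fight): Row prefers Enter (2 > -8); Column prefers Accommodate (2 > -2) — not an equilibrium.
(Stay out, Accommodate): Row prefers Enter (6 > -1) — not an equilibrium.

(Enter, Fight)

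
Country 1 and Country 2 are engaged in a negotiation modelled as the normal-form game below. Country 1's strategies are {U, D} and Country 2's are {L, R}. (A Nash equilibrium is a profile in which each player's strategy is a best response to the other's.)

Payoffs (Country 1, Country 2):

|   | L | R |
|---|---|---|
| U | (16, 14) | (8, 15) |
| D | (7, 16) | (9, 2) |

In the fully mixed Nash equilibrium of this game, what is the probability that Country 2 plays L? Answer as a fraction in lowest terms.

1/10

Let c be the probability that Country 2 plays L. In a completely mixed equilibrium, Country 1 must be indifferent between U and D.
Country 1's expected payoff from U is 16c + 8(1−c); from D it is 7c + 9(1−c).
Setting these equal: 8c + 8 = −2c + 9, so c = 1/10.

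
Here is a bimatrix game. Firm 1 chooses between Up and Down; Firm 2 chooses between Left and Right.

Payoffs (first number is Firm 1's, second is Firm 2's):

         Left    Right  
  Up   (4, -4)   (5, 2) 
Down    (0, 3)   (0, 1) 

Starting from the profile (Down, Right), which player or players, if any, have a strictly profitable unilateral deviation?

Both

Firm 1 at (Down, Right) earns 0; deviating to Up yields 5 — a strict improvement.
Firm 2 earns 1; deviating to Left yields 3 — a strict improvement.
Both Firm 1 and Firm 2 have strictly profitable deviations.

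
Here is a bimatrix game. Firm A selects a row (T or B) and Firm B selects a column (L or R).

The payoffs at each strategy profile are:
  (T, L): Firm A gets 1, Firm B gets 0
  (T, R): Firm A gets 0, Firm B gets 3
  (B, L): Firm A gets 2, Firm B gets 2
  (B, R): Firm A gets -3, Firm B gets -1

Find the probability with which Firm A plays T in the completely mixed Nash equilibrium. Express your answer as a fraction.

Let x be the probability that Firm A plays T. In a completely mixed equilibrium, Firm B must be indifferent between L and R.
Firm B's expected payoff from L is 2(1−x); from R it is 3x − (1−x).
Setting these equal: −2x + 2 = 4x − 1, so x = 1/2.

1/2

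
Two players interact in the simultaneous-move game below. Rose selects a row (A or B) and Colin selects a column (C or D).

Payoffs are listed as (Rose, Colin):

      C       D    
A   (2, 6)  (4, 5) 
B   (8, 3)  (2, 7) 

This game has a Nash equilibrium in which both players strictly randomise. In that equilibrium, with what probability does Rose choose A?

Let x be the probability that Rose plays A. In a completely mixed equilibrium, Colin must be indifferent between C and D.
Colin's expected payoff from C is 6x + 3(1−x); from D it is 5x + 7(1−x).
Setting these equal: 3x + 3 = −2x + 7, so x = 4/5.

4/5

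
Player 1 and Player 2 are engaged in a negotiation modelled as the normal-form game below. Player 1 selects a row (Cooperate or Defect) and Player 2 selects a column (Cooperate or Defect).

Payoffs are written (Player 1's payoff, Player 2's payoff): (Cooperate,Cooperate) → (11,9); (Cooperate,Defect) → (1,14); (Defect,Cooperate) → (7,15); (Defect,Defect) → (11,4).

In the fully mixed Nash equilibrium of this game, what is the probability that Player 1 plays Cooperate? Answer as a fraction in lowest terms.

Let r be the probability that Player 1 plays Cooperate. In a completely mixed equilibrium, Player 2 must be indifferent between Cooperate and Defect.
Player 2's expected payoff from Cooperate is 9r + 15(1−r); from Defect it is 14r + 4(1−r).
Setting these equal: −6r + 15 = 10r + 4, so r = 11/16.

11/16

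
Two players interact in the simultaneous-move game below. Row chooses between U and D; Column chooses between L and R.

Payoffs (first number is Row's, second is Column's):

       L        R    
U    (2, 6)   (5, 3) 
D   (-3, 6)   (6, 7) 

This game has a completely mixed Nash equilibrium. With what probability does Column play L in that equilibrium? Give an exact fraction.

1/6

Let y be the probability that Column plays L. In a completely mixed equilibrium, Row must be indifferent between U and D.
Row's expected payoff from U is 2y + 5(1−y); from D it is −3y + 6(1−y).
Setting these equal: −3y + 5 = −9y + 6, so y = 1/6.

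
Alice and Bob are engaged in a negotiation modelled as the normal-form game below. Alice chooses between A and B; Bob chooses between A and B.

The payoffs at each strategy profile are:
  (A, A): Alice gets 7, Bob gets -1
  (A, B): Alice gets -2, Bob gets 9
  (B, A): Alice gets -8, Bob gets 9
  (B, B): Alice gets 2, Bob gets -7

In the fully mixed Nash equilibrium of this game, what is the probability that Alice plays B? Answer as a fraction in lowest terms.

5/13

Let p be the probability that Alice plays A. In a completely mixed equilibrium, Bob must be indifferent between A and B.
Bob's expected payoff from A is −p + 9(1−p); from B it is 9p − 7(1−p).
Setting these equal: −10p + 9 = 16p − 7, so p = 8/13.
Therefore Alice plays B with probability 1 − 8/13 = 5/13.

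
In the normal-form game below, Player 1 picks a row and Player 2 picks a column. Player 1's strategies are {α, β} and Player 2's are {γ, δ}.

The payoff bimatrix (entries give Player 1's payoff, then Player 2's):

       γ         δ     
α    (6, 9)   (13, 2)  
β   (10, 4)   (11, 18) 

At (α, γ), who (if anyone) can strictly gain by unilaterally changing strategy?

Player 1

Player 1 at (α, γ) earns 6; deviating to β yields 10 — a strict improvement.
Player 2 earns 9; deviating to δ yields 2 — not better.
Only Player 1 has a strictly profitable deviation.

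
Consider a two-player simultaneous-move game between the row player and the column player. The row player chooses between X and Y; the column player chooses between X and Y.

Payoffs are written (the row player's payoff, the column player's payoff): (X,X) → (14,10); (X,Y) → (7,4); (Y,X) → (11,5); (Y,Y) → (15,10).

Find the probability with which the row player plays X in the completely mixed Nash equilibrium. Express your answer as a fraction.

5/11

Let x be the probability that the row player plays X. In a completely mixed equilibrium, the column player must be indifferent between X and Y.
The column player's expected payoff from X is 10x + 5(1−x); from Y it is 4x + 10(1−x).
Setting these equal: 5x + 5 = −6x + 10, so x = 5/11.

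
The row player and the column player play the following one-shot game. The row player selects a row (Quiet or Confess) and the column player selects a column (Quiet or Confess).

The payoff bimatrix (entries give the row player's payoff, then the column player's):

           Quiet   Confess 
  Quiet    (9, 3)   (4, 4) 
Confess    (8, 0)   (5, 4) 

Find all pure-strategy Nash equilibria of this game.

(Quiet, Quiet): the column player prefers Confess (4 > 3) — not an equilibrium.
(Quiet, Confess): the row player prefers Confess (5 > 4) — not an equilibrium.
(Confess, Quiet): the row player prefers Quiet (9 > 8); the column player prefers Confess (4 > 0) — not an equilibrium.
(Confess, Confess): the row player gets 5 ≥ 4 from Quiet, and the column player gets 4 ≥ 0 from Quiet — Nash equilibrium.

(Confess, Confess)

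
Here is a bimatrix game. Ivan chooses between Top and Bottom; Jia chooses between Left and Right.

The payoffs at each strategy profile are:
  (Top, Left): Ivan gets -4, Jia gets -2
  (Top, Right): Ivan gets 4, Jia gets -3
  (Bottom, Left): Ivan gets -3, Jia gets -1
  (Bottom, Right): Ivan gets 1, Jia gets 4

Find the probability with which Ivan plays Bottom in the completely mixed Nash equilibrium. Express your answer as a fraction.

Let x be the probability that Ivan plays Top. In a completely mixed equilibrium, Jia must be indifferent between Left and Right.
Jia's expected payoff from Left is −2x − (1−x); from Right it is −3x + 4(1−x).
Setting these equal: −x − 1 = −7x + 4, so x = 5/6.
Therefore Ivan plays Bottom with probability 1 − 5/6 = 1/6.

1/6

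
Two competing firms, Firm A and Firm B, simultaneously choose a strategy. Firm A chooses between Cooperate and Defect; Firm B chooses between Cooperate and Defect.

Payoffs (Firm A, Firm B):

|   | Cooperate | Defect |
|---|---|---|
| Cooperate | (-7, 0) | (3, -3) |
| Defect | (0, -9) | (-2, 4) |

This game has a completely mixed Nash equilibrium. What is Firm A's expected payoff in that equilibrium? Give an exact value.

First find y, the probability Firm B plays Cooperate, from Firm A's indifference between Cooperate and Defect: −7y + 3(1−y) = −2(1−y), giving y = 5/12.
Since Firm A is indifferent in equilibrium, Firm A's expected payoff equals the payoff from either row against (5/12, 7/12). Using Cooperate: −7(5/12) + 3(7/12) = -7/6.

-7/6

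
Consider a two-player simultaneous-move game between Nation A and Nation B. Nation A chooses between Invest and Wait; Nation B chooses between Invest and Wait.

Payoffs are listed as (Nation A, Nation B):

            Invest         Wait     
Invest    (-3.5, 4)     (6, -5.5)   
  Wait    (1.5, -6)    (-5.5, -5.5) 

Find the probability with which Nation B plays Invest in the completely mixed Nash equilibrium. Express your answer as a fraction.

23/33

Let c be the probability that Nation B plays Invest. In a completely mixed equilibrium, Nation A must be indifferent between Invest and Wait.
Nation A's expected payoff from Invest is −3.5c + 6(1−c); from Wait it is 1.5c − 5.5(1−c).
Setting these equal: −9.5c + 6 = 7c − 5.5, so c = 23/33.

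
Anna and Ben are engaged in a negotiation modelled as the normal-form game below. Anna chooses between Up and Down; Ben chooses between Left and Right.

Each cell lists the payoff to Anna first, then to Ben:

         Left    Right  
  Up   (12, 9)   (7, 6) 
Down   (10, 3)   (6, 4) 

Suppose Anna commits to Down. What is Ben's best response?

Against Down, Ben earns 3 from Left and 4 from Right.
So Right is the best response.

Right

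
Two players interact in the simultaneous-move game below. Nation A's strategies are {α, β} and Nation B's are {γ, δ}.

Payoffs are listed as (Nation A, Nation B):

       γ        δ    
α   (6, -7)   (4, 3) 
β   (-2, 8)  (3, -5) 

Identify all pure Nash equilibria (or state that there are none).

(α, γ): Nation B prefers δ (3 > -7) — not an equilibrium.
(α, δ): Nation A gets 4 ≥ 3 from β, and Nation B gets 3 ≥ -7 from γ — Nash equilibrium.
(β, γ): Nation A prefers α (6 > -2) — not an equilibrium.
(β, δ): Nation A prefers α (4 > 3); Nation B prefers γ (8 > -5) — not an equilibrium.

(α, δ)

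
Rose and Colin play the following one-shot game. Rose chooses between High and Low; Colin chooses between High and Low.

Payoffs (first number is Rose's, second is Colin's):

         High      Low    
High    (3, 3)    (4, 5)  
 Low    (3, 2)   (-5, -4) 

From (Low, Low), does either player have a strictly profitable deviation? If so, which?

Rose at (Low, Low) earns -5; deviating to High yields 4 — a strict improvement.
Colin earns -4; deviating to High yields 2 — a strict improvement.
Both Rose and Colin have strictly profitable deviations.

Both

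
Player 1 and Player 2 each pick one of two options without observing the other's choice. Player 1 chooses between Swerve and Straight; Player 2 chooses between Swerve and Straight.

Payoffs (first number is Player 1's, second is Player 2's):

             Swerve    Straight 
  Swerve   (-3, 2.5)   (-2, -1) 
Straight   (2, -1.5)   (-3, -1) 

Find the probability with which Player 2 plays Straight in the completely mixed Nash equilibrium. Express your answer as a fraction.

5/6

Let y be the probability that Player 2 plays Swerve. In a completely mixed equilibrium, Player 1 must be indifferent between Swerve and Straight.
Player 1's expected payoff from Swerve is −3y − 2(1−y); from Straight it is 2y − 3(1−y).
Setting these equal: −y − 2 = 5y − 3, so y = 1/6.
Therefore Player 2 plays Straight with probability 1 − 1/6 = 5/6.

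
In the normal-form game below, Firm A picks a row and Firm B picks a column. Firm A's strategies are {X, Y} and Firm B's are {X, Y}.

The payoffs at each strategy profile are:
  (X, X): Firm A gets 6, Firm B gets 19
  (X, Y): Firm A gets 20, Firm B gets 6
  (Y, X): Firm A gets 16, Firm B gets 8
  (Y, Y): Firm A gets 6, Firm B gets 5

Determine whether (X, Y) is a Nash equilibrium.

No

At (X, Y), Firm A earns 20; switching to Y would give 6, so Firm A has no profitable deviation.
Firm B earns 6; switching to X would give 19, so Firm B would deviate.
Since at least one player can profitably deviate, this is not a Nash equilibrium.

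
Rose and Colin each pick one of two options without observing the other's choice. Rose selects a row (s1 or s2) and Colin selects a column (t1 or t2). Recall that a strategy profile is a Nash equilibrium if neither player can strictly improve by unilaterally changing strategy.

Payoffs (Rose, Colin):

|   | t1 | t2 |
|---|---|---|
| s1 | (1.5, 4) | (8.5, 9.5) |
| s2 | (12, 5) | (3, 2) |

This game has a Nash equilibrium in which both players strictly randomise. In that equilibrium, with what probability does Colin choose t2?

21/32

Let q be the probability that Colin plays t1. In a completely mixed equilibrium, Rose must be indifferent between s1 and s2.
Rose's expected payoff from s1 is 1.5q + 8.5(1−q); from s2 it is 12q + 3(1−q).
Setting these equal: −7q + 8.5 = 9q + 3, so q = 11/32.
Therefore Colin plays t2 with probability 1 − 11/32 = 21/32.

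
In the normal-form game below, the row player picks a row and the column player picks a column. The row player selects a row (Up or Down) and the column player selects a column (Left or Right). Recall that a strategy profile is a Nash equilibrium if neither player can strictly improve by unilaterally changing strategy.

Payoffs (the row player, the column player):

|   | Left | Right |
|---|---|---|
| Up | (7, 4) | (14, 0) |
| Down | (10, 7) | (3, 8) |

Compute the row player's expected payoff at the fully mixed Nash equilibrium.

17/2

First find y, the probability the column player plays Left, from the row player's indifference between Up and Down: 7y + 14(1−y) = 10y + 3(1−y), giving y = 11/14.
Since the row player is indifferent in equilibrium, the row player's expected payoff equals the payoff from either row against (11/14, 3/14). Using Up: 7(11/14) + 14(3/14) = 17/2.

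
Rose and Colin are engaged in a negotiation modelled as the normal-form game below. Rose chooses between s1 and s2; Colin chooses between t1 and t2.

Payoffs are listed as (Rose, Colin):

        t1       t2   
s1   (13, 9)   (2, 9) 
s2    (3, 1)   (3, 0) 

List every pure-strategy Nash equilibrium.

(s1, t1)

(s1, t1): Rose gets 13 ≥ 3 from s2, and Colin gets 9 ≥ 9 from t2 — Nash equilibrium.
(s1, t2): Rose prefers s2 (3 > 2) — not an equilibrium.
(s2, t1): Rose prefers s1 (13 > 3) — not an equilibrium.
(s2, t2): Colin prefers t1 (1 > 0) — not an equilibrium.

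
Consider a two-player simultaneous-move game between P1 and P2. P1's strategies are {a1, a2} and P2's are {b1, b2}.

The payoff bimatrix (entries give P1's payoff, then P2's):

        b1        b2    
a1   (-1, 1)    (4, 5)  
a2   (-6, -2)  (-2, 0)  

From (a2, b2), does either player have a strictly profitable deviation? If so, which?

P1 at (a2, b2) earns -2; deviating to a1 yields 4 — a strict improvement.
P2 earns 0; deviating to b1 yields -2 — not better.
Only P1 has a strictly profitable deviation.

P1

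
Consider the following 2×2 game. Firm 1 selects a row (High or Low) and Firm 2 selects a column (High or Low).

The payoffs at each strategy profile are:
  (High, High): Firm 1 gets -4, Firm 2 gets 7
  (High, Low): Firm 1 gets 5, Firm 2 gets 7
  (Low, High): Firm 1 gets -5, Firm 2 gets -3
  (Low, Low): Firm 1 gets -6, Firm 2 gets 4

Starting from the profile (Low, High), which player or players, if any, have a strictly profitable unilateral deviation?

Firm 1 at (Low, High) earns -5; deviating to High yields -4 — a strict improvement.
Firm 2 earns -3; deviating to Low yields 4 — a strict improvement.
Both Firm 1 and Firm 2 have strictly profitable deviations.

Both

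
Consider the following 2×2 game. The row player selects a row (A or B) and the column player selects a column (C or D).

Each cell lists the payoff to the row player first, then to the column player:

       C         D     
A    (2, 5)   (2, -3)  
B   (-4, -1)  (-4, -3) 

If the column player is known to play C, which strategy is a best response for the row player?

A

Against C, the row player earns 2 from A and -4 from B.
So A is the best response.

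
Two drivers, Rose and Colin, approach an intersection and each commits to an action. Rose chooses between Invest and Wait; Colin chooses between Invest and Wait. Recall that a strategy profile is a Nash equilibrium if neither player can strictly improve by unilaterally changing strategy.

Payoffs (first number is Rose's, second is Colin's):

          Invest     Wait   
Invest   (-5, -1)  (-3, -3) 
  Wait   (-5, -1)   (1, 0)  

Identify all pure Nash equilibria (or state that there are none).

(Invest, Invest) and (Wait, Wait)

(Invest, Invest): Rose gets -5 ≥ -5 from Wait, and Colin gets -1 ≥ -3 from Wait — Nash equilibrium.
(Invest, Wait): Rose prefers Wait (1 > -3); Colin prefers Invest (-1 > -3) — not an equilibrium.
(Wait, Invest): Colin prefers Wait (0 > -1) — not an equilibrium.
(Wait, Wait): Rose gets 1 ≥ -3 from Invest, and Colin gets 0 ≥ -1 from Invest — Nash equilibrium.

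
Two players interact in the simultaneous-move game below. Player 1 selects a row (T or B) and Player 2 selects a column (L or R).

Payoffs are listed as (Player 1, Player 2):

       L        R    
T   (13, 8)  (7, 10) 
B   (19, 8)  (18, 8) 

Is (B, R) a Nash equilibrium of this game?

At (B, R), Player 1 earns 18; switching to T would give 7, so Player 1 has no profitable deviation.
Player 2 earns 8; switching to L would give 8, so Player 2 has no profitable deviation.
Neither player can gain by a unilateral deviation, so this profile is a Nash equilibrium.

Yes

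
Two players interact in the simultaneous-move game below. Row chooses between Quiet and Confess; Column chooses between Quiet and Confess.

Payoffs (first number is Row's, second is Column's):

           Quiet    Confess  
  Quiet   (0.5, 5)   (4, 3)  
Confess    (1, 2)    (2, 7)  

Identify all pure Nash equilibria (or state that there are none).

none

(Quiet, Quiet): Row prefers Confess (1 > 0.5) — not an equilibrium.
(Quiet, Confess): Column prefers Quiet (5 > 3) — not an equilibrium.
(Confess, Quiet): Column prefers Confess (7 > 2) — not an equilibrium.
(Confess, Confess): Row prefers Quiet (4 > 2) — not an equilibrium.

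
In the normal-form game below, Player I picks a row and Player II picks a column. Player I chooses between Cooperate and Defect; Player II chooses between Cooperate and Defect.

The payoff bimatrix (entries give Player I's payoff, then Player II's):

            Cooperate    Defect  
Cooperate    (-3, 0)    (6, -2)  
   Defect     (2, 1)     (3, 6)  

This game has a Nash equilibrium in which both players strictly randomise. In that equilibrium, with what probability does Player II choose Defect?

5/8

Let q be the probability that Player II plays Cooperate. In a completely mixed equilibrium, Player I must be indifferent between Cooperate and Defect.
Player I's expected payoff from Cooperate is −3q + 6(1−q); from Defect it is 2q + 3(1−q).
Setting these equal: −9q + 6 = −q + 3, so q = 3/8.
Therefore Player II plays Defect with probability 1 − 3/8 = 5/8.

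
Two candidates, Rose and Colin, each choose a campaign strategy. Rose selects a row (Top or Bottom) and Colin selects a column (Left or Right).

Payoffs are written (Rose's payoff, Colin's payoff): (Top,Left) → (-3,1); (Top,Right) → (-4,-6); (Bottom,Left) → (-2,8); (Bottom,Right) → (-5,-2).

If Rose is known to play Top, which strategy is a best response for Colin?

Against Top, Colin earns 1 from Left and -6 from Right.
So Left is the best response.

Left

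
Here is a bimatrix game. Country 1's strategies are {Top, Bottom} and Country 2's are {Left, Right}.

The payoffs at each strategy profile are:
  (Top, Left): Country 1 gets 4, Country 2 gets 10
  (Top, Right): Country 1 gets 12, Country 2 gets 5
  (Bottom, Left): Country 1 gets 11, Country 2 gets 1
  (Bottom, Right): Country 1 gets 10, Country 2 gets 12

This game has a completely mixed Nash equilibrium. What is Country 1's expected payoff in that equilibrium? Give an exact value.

First find y, the probability Country 2 plays Left, from Country 1's indifference between Top and Bottom: 4y + 12(1−y) = 11y + 10(1−y), giving y = 2/9.
Since Country 1 is indifferent in equilibrium, Country 1's expected payoff equals the payoff from either row against (2/9, 7/9). Using Top: 4(2/9) + 12(7/9) = 92/9.

92/9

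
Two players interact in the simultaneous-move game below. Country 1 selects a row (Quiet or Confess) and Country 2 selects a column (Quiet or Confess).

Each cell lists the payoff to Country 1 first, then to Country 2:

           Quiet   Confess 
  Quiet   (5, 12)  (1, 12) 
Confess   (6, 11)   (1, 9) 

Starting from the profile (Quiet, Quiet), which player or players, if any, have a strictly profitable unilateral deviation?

Country 1 at (Quiet, Quiet) earns 5; deviating to Confess yields 6 — a strict improvement.
Country 2 earns 12; deviating to Confess yields 12 — not better.
Only Country 1 has a strictly profitable deviation.

Country 1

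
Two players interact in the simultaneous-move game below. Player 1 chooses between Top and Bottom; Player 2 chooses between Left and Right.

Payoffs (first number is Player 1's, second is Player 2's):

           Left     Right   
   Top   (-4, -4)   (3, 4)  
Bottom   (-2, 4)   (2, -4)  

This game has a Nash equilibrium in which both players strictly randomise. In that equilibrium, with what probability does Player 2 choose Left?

1/3

Let y be the probability that Player 2 plays Left. In a completely mixed equilibrium, Player 1 must be indifferent between Top and Bottom.
Player 1's expected payoff from Top is −4y + 3(1−y); from Bottom it is −2y + 2(1−y).
Setting these equal: −7y + 3 = −4y + 2, so y = 1/3.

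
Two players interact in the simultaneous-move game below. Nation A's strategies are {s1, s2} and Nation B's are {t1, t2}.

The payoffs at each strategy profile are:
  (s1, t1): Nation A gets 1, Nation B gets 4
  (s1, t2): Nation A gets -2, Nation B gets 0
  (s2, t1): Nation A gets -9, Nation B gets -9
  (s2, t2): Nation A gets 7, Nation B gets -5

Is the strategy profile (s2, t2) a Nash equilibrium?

Yes

At (s2, t2), Nation A earns 7; switching to s1 would give -2, so Nation A has no profitable deviation.
Nation B earns -5; switching to t1 would give -9, so Nation B has no profitable deviation.
Neither player can gain by a unilateral deviation, so this profile is a Nash equilibrium.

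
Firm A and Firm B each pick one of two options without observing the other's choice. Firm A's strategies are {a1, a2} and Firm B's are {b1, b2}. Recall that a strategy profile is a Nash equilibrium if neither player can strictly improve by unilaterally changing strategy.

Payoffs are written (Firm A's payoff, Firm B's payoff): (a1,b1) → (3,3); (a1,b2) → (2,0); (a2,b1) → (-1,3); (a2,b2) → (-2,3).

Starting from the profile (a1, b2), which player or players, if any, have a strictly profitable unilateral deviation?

Firm A at (a1, b2) earns 2; deviating to a2 yields -2 — not better.
Firm B earns 0; deviating to b1 yields 3 — a strict improvement.
Only Firm B has a strictly profitable deviation.

Firm B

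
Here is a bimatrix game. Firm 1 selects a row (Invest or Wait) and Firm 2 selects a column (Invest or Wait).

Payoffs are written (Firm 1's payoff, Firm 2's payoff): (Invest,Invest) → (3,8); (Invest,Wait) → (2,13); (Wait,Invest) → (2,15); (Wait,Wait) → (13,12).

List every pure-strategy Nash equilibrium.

(Invest, Invest): Firm 2 prefers Wait (13 > 8) — not an equilibrium.
(Invest, Wait): Firm 1 prefers Wait (13 > 2) — not an equilibrium.
(Wait, Invest): Firm 1 prefers Invest (3 > 2) — not an equilibrium.
(Wait, Wait): Firm 2 prefers Invest (15 > 12) — not an equilibrium.

none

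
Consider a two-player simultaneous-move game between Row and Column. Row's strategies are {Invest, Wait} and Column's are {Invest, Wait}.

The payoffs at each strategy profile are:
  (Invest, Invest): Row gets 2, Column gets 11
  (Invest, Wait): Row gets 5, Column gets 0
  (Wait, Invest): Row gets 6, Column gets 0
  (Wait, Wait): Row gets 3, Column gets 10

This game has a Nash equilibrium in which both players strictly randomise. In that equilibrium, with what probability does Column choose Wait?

2/3

Let y be the probability that Column plays Invest. In a completely mixed equilibrium, Row must be indifferent between Invest and Wait.
Row's expected payoff from Invest is 2y + 5(1−y); from Wait it is 6y + 3(1−y).
Setting these equal: −3y + 5 = 3y + 3, so y = 1/3.
Therefore Column plays Wait with probability 1 − 1/3 = 2/3.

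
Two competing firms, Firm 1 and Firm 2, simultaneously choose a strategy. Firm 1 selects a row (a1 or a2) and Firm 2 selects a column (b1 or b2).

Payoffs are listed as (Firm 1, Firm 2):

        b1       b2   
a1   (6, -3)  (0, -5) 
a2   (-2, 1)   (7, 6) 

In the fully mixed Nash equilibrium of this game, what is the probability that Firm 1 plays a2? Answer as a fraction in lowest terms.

2/7

Let p be the probability that Firm 1 plays a1. In a completely mixed equilibrium, Firm 2 must be indifferent between b1 and b2.
Firm 2's expected payoff from b1 is −3p + (1−p); from b2 it is −5p + 6(1−p).
Setting these equal: −4p + 1 = −11p + 6, so p = 5/7.
Therefore Firm 1 plays a2 with probability 1 − 5/7 = 2/7.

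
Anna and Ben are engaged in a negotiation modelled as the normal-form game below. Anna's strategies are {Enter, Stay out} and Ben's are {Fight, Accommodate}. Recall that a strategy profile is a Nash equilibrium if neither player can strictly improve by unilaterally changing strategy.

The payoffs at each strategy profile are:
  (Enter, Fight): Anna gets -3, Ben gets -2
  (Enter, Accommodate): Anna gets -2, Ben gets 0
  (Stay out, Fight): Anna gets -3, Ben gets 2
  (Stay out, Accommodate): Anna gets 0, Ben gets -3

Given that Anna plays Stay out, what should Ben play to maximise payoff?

Against Stay out, Ben earns 2 from Fight and -3 from Accommodate.
So Fight is the best response.

Fight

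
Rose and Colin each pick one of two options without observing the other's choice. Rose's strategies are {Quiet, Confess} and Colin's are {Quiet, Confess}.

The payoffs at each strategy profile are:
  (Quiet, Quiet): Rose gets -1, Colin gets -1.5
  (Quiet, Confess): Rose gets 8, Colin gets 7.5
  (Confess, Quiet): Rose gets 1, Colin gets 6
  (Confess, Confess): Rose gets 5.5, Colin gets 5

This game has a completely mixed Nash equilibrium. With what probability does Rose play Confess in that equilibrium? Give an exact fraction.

Let r be the probability that Rose plays Quiet. In a completely mixed equilibrium, Colin must be indifferent between Quiet and Confess.
Colin's expected payoff from Quiet is −1.5r + 6(1−r); from Confess it is 7.5r + 5(1−r).
Setting these equal: −7.5r + 6 = 2.5r + 5, so r = 1/10.
Therefore Rose plays Confess with probability 1 − 1/10 = 9/10.

9/10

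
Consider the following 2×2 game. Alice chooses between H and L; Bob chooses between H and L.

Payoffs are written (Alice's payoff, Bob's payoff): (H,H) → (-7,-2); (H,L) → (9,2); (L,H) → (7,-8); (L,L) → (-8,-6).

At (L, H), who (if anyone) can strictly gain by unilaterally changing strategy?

Bob

Alice at (L, H) earns 7; deviating to H yields -7 — not better.
Bob earns -8; deviating to L yields -6 — a strict improvement.
Only Bob has a strictly profitable deviation.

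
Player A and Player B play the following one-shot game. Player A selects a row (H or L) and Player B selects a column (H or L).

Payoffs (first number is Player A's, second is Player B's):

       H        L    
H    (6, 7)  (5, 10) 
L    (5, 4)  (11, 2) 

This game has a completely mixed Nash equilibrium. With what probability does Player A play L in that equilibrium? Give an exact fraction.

Let r be the probability that Player A plays H. In a completely mixed equilibrium, Player B must be indifferent between H and L.
Player B's expected payoff from H is 7r + 4(1−r); from L it is 10r + 2(1−r).
Setting these equal: 3r + 4 = 8r + 2, so r = 2/5.
Therefore Player A plays L with probability 1 − 2/5 = 3/5.

3/5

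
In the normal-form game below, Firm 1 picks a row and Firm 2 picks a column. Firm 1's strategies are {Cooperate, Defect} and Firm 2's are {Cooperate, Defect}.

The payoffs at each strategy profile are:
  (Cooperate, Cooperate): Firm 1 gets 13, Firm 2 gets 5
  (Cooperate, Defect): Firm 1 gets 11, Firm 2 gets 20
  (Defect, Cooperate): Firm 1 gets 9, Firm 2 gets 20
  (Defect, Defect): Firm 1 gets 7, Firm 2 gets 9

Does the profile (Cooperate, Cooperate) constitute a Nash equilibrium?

At (Cooperate, Cooperate), Firm 1 earns 13; switching to Defect would give 9, so Firm 1 has no profitable deviation.
Firm 2 earns 5; switching to Defect would give 20, so Firm 2 would deviate.
Since at least one player can profitably deviate, this is not a Nash equilibrium.

No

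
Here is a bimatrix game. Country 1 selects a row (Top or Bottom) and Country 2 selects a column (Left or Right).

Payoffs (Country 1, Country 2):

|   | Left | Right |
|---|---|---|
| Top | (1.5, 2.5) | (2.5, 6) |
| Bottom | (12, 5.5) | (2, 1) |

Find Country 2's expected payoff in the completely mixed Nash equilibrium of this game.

First find x, the probability Country 1 plays Top, from Country 2's indifference between Left and Right: 2.5x + 5.5(1−x) = 6x + (1−x), giving x = 9/16.
Since Country 2 is indifferent in equilibrium, Country 2's expected payoff equals the payoff from either column against (9/16, 7/16). Using Left: 2.5(9/16) + 5.5(7/16) = 61/16.

61/16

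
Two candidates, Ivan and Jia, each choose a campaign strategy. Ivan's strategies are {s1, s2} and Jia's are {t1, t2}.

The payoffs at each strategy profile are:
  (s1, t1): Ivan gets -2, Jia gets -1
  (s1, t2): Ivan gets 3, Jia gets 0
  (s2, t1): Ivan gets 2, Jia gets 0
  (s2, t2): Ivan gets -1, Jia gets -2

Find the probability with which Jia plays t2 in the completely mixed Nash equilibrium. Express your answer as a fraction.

1/2

Let y be the probability that Jia plays t1. In a completely mixed equilibrium, Ivan must be indifferent between s1 and s2.
Ivan's expected payoff from s1 is −2y + 3(1−y); from s2 it is 2y − (1−y).
Setting these equal: −5y + 3 = 3y − 1, so y = 1/2.
Therefore Jia plays t2 with probability 1 − 1/2 = 1/2.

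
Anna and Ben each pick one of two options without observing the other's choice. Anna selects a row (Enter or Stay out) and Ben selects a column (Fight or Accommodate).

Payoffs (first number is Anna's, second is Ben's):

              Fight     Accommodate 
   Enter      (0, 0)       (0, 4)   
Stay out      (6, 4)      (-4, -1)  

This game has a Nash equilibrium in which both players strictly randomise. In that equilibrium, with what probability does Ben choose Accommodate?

Let c be the probability that Ben plays Fight. In a completely mixed equilibrium, Anna must be indifferent between Enter and Stay out.
Anna's expected payoff from Enter is 0; from Stay out it is 6c − 4(1−c).
Setting these equal: 0 = 10c − 4, so c = 2/5.
Therefore Ben plays Accommodate with probability 1 − 2/5 = 3/5.

3/5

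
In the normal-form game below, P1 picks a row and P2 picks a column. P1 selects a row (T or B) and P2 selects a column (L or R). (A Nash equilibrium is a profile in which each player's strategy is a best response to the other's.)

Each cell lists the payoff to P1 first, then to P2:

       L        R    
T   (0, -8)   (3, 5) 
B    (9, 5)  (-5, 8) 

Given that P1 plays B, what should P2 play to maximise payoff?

Against B, P2 earns 5 from L and 8 from R.
So R is the best response.

R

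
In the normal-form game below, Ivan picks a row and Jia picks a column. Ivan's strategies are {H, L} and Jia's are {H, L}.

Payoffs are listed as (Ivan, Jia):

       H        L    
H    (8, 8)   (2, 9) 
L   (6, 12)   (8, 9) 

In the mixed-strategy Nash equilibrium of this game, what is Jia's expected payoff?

First find p, the probability Ivan plays H, from Jia's indifference between H and L: 8p + 12(1−p) = 9p + 9(1−p), giving p = 3/4.
Since Jia is indifferent in equilibrium, Jia's expected payoff equals the payoff from either column against (3/4, 1/4). Using H: 8(3/4) + 12(1/4) = 9.

9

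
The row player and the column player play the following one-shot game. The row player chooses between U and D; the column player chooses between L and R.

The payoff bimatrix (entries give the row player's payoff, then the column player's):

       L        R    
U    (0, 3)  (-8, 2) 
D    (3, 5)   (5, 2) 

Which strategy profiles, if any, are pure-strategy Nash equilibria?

(U, L): the row player prefers D (3 > 0) — not an equilibrium.
(U, R): the row player prefers D (5 > -8); the column player prefers L (3 > 2) — not an equilibrium.
(D, L): the row player gets 3 ≥ 0 from U, and the column player gets 5 ≥ 2 from R — Nash equilibrium.
(D, R): the column player prefers L (5 > 2) — not an equilibrium.

(D, L)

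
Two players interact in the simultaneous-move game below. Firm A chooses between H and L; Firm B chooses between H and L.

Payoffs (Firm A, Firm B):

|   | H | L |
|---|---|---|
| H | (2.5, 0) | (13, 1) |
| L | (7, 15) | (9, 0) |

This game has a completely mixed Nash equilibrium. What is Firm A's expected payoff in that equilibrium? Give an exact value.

137/17

First find y, the probability Firm B plays H, from Firm A's indifference between H and L: 2.5y + 13(1−y) = 7y + 9(1−y), giving y = 8/17.
Since Firm A is indifferent in equilibrium, Firm A's expected payoff equals the payoff from either row against (8/17, 9/17). Using H: 2.5(8/17) + 13(9/17) = 137/17.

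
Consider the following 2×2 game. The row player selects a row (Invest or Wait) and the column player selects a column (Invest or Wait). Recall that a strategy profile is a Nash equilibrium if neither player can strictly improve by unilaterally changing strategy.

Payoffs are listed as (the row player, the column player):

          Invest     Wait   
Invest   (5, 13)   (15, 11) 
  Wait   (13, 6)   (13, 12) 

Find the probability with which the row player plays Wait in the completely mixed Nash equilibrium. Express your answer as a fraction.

Let x be the probability that the row player plays Invest. In a completely mixed equilibrium, the column player must be indifferent between Invest and Wait.
The column player's expected payoff from Invest is 13x + 6(1−x); from Wait it is 11x + 12(1−x).
Setting these equal: 7x + 6 = −x + 12, so x = 3/4.
Therefore the row player plays Wait with probability 1 − 3/4 = 1/4.

1/4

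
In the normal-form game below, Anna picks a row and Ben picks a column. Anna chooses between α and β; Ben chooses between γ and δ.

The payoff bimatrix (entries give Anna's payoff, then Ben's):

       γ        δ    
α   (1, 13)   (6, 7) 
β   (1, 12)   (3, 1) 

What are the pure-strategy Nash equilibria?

(α, γ): Anna gets 1 ≥ 1 from β, and Ben gets 13 ≥ 7 from δ — Nash equilibrium.
(α, δ): Ben prefers γ (13 > 7) — not an equilibrium.
(β, γ): Anna gets 1 ≥ 1 from α, and Ben gets 12 ≥ 1 from δ — Nash equilibrium.
(β, δ): Anna prefers α (6 > 3); Ben prefers γ (12 > 1) — not an equilibrium.

(α, γ) and (β, γ)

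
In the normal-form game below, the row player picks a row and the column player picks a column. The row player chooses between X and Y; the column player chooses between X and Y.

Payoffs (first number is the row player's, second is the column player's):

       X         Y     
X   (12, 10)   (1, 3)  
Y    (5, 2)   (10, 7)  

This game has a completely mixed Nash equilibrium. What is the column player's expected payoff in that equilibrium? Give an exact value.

16/3

First find x, the probability the row player plays X, from the column player's indifference between X and Y: 10x + 2(1−x) = 3x + 7(1−x), giving x = 5/12.
Since the column player is indifferent in equilibrium, the column player's expected payoff equals the payoff from either column against (5/12, 7/12). Using X: 10(5/12) + 2(7/12) = 16/3.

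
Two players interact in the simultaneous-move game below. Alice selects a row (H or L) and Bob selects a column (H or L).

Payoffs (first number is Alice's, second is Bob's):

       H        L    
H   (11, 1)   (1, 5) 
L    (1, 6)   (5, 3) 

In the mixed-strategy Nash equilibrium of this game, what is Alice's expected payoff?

27/7

First find q, the probability Bob plays H, from Alice's indifference between H and L: 11q + (1−q) = q + 5(1−q), giving q = 2/7.
Since Alice is indifferent in equilibrium, Alice's expected payoff equals the payoff from either row against (2/7, 5/7). Using H: 11(2/7) + (5/7) = 27/7.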